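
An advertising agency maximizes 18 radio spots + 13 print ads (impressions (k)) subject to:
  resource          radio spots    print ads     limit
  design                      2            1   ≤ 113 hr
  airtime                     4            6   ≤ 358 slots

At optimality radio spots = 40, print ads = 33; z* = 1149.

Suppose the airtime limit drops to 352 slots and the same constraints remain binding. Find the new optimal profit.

1143

Check each constraint at x*: design 113/113 (tight); airtime 358/358 (tight).
From A_Bᵀ y = c: 2·y_design + 4·y_airtime = 18; 1·y_design + 6·y_airtime = 13.
→ y_design = 7 and y_airtime = 1.
Δz = y_airtime·Δb = 1 × (-6) = -6, so new z* = 1149 − 6 = 1143.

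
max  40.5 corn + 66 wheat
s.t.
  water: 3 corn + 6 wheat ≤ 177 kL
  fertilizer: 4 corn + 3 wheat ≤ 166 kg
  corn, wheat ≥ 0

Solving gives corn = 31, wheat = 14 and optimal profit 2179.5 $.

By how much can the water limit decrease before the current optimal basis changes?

Binding constraints: water, fertilizer. The basis is B = [[3,6],[4,3]] with det -15.
Per unit decrease in water, x* moves by d = (0.2, -0.2667).
The basis stays optimal until wheat reaches 0; allowable decrease = 52.5 kL.

52.5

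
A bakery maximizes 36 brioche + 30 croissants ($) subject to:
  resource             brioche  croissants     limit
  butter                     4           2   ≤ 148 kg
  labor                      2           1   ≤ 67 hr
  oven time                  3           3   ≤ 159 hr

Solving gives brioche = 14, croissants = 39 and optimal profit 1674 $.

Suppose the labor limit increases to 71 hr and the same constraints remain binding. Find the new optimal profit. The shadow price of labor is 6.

1698

Δb = 4, so new z* = 1674 + (6)·(4) = 1674 + 24 = 1698.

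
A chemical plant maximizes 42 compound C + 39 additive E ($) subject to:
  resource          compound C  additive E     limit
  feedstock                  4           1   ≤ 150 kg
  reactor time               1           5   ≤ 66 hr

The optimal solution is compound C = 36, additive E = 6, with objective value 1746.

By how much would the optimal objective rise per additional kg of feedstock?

Check each constraint at x*: feedstock 150/150 (tight); reactor time 66/66 (tight).
From A_Bᵀ y = c: 4·y_feedstock + 1·y_reactor time = 42; 1·y_feedstock + 5·y_reactor time = 39.
→ y_feedstock = 9 and y_reactor time = 6.
Shadow price of feedstock = 9.

9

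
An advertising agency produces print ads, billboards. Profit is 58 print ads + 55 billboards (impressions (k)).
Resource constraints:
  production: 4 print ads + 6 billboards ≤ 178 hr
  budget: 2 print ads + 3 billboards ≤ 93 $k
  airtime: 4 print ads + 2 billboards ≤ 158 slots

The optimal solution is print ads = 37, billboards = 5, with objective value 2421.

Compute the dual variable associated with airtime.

8

At the optimum: production uses 178 of 178 (binding); budget uses 89 of 93 (slack = 4); airtime uses 158 of 158 (binding).
By complementary slackness, y = 0 for the non-binding constraint.
From A_Bᵀ y = c: 4·y_production + 4·y_airtime = 58; 6·y_production + 2·y_airtime = 55.
This yields shadow prices y_production = 6.5, y_airtime = 8.
Shadow price of airtime = 8.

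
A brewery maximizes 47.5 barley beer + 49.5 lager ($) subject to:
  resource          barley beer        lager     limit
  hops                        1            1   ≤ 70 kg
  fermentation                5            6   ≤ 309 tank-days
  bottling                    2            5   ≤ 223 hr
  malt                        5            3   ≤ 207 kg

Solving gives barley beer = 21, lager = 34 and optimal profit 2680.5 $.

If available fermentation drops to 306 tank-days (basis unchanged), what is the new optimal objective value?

Binding: fermentation and malt. Non-binding: hops (15 unused), bottling (11 unused).
Slack constraints have shadow price 0 (complementary slackness).
From A_Bᵀ y = c: 5·y_fermentation + 5·y_malt = 47.5; 6·y_fermentation + 3·y_malt = 49.5.
This yields shadow prices y_fermentation = 7, y_malt = 2.5.
Δz = y_fermentation·Δb = 7 × (-3) = -21, so new z* = 2680.5 − 21 = 2659.5.

2659.5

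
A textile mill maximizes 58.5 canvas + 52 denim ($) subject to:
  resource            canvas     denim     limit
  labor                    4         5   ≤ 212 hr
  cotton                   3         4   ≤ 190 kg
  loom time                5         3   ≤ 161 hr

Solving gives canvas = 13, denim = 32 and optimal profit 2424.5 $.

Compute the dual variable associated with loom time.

6.5

At the optimum: labor uses 212 of 212 (binding); cotton uses 167 of 190 (slack = 23); loom time uses 161 of 161 (binding).
By complementary slackness, y = 0 for the non-binding constraint.
Dual feasibility on the basic columns requires 4·y_labor + 5·y_loom time = 58.5, 5·y_labor + 3·y_loom time = 52.
→ y_labor = 6.5 and y_loom time = 6.5.
Shadow price of loom time = 6.5.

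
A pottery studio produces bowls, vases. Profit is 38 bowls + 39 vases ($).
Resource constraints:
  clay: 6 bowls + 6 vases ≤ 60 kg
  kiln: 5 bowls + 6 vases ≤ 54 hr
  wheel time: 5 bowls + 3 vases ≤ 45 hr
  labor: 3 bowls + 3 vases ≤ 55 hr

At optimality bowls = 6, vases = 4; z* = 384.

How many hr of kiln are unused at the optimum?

kiln used = 5·6 + 6·4 = 54; slack = 54 − 54 = 0.

0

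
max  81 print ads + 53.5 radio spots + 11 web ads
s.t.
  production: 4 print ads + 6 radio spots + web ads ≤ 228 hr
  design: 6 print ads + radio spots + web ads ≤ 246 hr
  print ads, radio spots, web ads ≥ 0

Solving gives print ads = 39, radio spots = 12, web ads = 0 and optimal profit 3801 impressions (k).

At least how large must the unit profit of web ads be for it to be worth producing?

16

Check each constraint at x*: production 228/228 (tight); design 246/246 (tight).
The binding rows give the dual system: 4·y_production + 6·y_design = 81 and 6·y_production + 1·y_design = 53.5.
Solving: y_production = 7.5, y_design = 8.5.
web ads enters the basis when its profit ≥ yᵀa₃ = 7.5·1 + 8.5·1 = 16.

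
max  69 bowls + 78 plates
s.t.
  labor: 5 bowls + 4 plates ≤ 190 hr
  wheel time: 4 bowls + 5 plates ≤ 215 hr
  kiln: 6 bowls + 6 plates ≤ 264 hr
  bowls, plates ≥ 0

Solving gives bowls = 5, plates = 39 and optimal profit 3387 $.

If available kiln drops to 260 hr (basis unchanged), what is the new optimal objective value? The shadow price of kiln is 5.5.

3365

Δb = -4, so new z* = 3387 + (5.5)·(-4) = 3387 − 22 = 3365.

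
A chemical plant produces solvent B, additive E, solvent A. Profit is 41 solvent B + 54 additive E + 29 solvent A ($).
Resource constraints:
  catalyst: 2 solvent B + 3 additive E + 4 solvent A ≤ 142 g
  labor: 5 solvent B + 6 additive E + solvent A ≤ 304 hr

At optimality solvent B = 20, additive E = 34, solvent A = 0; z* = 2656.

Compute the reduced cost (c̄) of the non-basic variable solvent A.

At the optimum: catalyst uses 142 of 142 (binding); labor uses 304 of 304 (binding).
Dual feasibility on the basic columns requires 2·y_catalyst + 5·y_labor = 41, 3·y_catalyst + 6·y_labor = 54.
Solving: y_catalyst = 8, y_labor = 5.
Reduced cost of solvent A: c₃ − yᵀa₃ = 29 − (8·4 + 5·1) = 29 − 37 = -8.

-8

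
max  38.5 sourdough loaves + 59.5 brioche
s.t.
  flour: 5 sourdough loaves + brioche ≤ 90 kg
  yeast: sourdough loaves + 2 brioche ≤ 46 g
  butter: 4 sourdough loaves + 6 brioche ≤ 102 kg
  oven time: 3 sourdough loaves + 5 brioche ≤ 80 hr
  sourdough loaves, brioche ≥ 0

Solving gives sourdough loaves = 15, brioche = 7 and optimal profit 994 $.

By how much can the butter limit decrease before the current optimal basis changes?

Binding constraints: butter, oven time. The basis is B = [[4,6],[3,5]] with det 2.
Per unit decrease in butter, x* moves by d = (-2.5, 1.5).
The basis stays optimal until sourdough loaves reaches 0; allowable decrease = 6 kg.

6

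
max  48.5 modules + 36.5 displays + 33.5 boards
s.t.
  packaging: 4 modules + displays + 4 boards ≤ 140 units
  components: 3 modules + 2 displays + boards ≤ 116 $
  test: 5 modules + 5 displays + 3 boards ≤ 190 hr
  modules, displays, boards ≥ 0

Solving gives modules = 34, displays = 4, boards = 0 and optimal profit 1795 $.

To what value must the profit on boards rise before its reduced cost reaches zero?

At the optimum: packaging uses 140 of 140 (binding); components uses 110 of 116 (slack = 6); test uses 190 of 190 (binding).
Slack constraints have shadow price 0 (complementary slackness).
Dual feasibility on the basic columns requires 4·y_packaging + 5·y_test = 48.5, 1·y_packaging + 5·y_test = 36.5.
Solving: y_packaging = 4, y_test = 6.5.
boards enters the basis when its profit ≥ yᵀa₃ = 4·4 + 6.5·3 = 35.5.

35.5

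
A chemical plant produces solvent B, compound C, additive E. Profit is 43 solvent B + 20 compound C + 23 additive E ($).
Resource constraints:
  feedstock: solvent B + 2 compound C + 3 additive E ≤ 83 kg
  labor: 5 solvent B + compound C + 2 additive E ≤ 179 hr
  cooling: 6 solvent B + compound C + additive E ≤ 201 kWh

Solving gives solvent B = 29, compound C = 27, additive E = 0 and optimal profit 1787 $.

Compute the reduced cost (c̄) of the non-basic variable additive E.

Binding: feedstock and cooling. Non-binding: labor (7 unused).
Slack constraints have shadow price 0 (complementary slackness).
The binding rows give the dual system: 1·y_feedstock + 6·y_cooling = 43 and 2·y_feedstock + 1·y_cooling = 20.
This yields shadow prices y_feedstock = 7, y_cooling = 6.
Reduced cost of additive E: c₃ − yᵀa₃ = 23 − (7·3 + 6·1) = 23 − 27 = -4.

-4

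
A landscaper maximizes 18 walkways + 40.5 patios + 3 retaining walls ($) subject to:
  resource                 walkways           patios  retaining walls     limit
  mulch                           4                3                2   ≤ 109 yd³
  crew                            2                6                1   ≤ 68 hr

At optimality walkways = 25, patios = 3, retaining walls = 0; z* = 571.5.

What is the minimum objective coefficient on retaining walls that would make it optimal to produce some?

9

Check each constraint at x*: mulch 109/109 (tight); crew 68/68 (tight).
Dual feasibility on the basic columns requires 4·y_mulch + 2·y_crew = 18, 3·y_mulch + 6·y_crew = 40.5.
This yields shadow prices y_mulch = 1.5, y_crew = 6.
retaining walls enters the basis when its profit ≥ yᵀa₃ = 1.5·2 + 6·1 = 9.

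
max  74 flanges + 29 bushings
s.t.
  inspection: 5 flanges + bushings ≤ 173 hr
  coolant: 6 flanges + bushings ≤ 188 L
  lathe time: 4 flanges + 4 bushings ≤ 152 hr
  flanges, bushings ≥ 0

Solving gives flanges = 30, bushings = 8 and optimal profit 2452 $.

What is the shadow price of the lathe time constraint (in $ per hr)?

Check each constraint at x*: inspection 158/173 (slack 15); coolant 188/188 (tight); lathe time 152/152 (tight).
Slack constraints have shadow price 0 (complementary slackness).
Dual feasibility on the basic columns requires 6·y_coolant + 4·y_lathe time = 74, 1·y_coolant + 4·y_lathe time = 29.
This yields shadow prices y_coolant = 9, y_lathe time = 5.
Shadow price of lathe time = 5.

5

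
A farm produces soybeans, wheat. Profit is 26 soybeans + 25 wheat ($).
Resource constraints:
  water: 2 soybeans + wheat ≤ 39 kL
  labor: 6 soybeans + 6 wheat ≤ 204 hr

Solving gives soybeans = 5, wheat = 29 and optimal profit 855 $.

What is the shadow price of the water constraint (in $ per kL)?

At the optimum: water uses 39 of 39 (binding); labor uses 204 of 204 (binding).
From A_Bᵀ y = c: 2·y_water + 6·y_labor = 26; 1·y_water + 6·y_labor = 25.
Solving: y_water = 1, y_labor = 4.
Shadow price of water = 1.

1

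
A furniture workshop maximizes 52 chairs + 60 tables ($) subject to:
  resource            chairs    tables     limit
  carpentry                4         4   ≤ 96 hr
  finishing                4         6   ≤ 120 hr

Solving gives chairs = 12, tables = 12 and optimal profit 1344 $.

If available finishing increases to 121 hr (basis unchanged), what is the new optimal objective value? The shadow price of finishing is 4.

1348

Δb = 1, so new z* = 1344 + (4)·(1) = 1344 + 4 = 1348.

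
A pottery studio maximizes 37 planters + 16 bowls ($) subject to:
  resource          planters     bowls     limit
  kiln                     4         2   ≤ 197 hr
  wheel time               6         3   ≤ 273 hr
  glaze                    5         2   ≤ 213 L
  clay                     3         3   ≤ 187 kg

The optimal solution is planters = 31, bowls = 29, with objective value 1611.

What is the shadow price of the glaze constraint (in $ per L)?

5

Binding: wheel time and glaze. Non-binding: kiln (15 unused), clay (7 unused).
By complementary slackness, y = 0 for the non-binding constraints.
The binding rows give the dual system: 6·y_wheel time + 5·y_glaze = 37 and 3·y_wheel time + 2·y_glaze = 16.
This yields shadow prices y_wheel time = 2, y_glaze = 5.
Shadow price of glaze = 5.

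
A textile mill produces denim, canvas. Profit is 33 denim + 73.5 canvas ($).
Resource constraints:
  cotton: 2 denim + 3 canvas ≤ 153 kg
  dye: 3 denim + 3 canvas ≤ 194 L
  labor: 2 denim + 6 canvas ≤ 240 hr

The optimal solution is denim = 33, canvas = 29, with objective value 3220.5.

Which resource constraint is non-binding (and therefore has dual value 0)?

cotton: 153/153 (binding)
dye: 186/194 (slack 8)
labor: 240/240 (binding)
By complementary slackness, a constraint with positive slack has shadow price 0 → dye.

dye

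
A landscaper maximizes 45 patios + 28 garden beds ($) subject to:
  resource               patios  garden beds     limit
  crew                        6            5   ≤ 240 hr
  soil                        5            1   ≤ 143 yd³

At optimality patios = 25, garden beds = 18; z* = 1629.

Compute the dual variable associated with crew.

Both crew and soil are binding at x*.
From A_Bᵀ y = c: 6·y_crew + 5·y_soil = 45; 5·y_crew + 1·y_soil = 28.
→ y_crew = 5 and y_soil = 3.
Shadow price of crew = 5.

5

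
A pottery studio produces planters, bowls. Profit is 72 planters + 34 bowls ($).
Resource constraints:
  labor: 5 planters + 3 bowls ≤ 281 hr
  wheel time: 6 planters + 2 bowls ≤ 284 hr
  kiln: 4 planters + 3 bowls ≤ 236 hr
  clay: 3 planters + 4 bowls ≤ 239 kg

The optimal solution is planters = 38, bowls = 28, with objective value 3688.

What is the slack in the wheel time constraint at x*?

0

wheel time used = 6·38 + 2·28 = 284; slack = 284 − 284 = 0.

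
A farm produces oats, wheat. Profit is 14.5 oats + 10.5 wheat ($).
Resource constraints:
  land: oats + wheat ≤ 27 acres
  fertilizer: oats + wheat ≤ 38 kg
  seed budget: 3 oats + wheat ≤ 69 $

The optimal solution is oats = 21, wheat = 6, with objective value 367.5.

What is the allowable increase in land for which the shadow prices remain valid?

Binding constraints: land, seed budget. The basis is B = [[1,1],[3,1]] with det -2.
Per unit increase in land, x* moves by d = (-0.5, 1.5).
The basis stays optimal until fertilizer becomes binding; allowable increase = 11 acres.

11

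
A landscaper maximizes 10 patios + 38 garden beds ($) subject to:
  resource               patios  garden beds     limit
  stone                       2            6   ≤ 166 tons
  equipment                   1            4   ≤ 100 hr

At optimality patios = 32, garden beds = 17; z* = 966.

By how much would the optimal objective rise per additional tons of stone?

1

Both stone and equipment are binding at x*.
Dual feasibility on the basic columns requires 2·y_stone + 1·y_equipment = 10, 6·y_stone + 4·y_equipment = 38.
→ y_stone = 1 and y_equipment = 8.
Shadow price of stone = 1.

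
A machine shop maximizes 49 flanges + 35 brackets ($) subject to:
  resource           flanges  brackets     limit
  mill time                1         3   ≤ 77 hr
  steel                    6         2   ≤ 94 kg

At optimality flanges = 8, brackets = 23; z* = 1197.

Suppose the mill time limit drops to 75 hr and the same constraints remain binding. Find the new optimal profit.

1183

Check each constraint at x*: mill time 77/77 (tight); steel 94/94 (tight).
From A_Bᵀ y = c: 1·y_mill time + 6·y_steel = 49; 3·y_mill time + 2·y_steel = 35.
Solving: y_mill time = 7, y_steel = 7.
Δz = y_mill time·Δb = 7 × (-2) = -14, so new z* = 1197 − 14 = 1183.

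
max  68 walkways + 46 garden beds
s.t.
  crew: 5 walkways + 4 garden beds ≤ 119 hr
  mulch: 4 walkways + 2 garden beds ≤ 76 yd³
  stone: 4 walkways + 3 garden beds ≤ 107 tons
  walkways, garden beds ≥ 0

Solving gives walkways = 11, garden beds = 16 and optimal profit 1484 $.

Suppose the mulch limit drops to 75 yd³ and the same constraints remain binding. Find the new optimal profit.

1477

Check each constraint at x*: crew 119/119 (tight); mulch 76/76 (tight); stone 92/107 (slack 15).
Slack constraints have shadow price 0 (complementary slackness).
From A_Bᵀ y = c: 5·y_crew + 4·y_mulch = 68; 4·y_crew + 2·y_mulch = 46.
This yields shadow prices y_crew = 8, y_mulch = 7.
Δz = y_mulch·Δb = 7 × (-1) = -7, so new z* = 1484 − 7 = 1477.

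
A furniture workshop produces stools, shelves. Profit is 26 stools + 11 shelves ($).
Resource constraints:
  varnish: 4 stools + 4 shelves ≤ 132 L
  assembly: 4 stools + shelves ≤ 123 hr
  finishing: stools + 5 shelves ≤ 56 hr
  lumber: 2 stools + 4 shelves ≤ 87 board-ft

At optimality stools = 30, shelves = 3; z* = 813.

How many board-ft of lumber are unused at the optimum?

lumber used = 2·30 + 4·3 = 72; slack = 87 − 72 = 15.

15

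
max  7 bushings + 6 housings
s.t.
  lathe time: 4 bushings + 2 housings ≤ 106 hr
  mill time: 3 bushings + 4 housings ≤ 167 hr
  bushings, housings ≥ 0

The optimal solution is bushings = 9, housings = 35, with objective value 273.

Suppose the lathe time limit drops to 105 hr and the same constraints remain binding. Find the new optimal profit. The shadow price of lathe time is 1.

Δb = -1, so new z* = 273 + (1)·(-1) = 273 − 1 = 272.

272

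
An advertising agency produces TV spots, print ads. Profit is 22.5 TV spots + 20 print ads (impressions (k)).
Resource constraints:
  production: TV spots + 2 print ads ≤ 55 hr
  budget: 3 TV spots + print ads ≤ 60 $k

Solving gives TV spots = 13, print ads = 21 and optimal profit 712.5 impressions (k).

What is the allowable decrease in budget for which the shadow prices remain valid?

Binding constraints: production, budget. The basis is B = [[1,2],[3,1]] with det -5.
Per unit decrease in budget, x* moves by d = (-0.4, 0.2).
The basis stays optimal until TV spots reaches 0; allowable decrease = 32.5 $k.

32.5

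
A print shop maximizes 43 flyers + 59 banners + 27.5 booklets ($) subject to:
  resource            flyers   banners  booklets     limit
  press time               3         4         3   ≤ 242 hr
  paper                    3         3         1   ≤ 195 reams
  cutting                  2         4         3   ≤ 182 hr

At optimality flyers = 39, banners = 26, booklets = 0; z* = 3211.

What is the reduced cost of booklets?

-5.5

Check each constraint at x*: press time 221/242 (slack 21); paper 195/195 (tight); cutting 182/182 (tight).
By complementary slackness, y = 0 for the non-binding constraint.
Dual feasibility on the basic columns requires 3·y_paper + 2·y_cutting = 43, 3·y_paper + 4·y_cutting = 59.
→ y_paper = 9 and y_cutting = 8.
Reduced cost of booklets: c₃ − yᵀa₃ = 27.5 − (9·1 + 8·3) = 27.5 − 33 = -5.5.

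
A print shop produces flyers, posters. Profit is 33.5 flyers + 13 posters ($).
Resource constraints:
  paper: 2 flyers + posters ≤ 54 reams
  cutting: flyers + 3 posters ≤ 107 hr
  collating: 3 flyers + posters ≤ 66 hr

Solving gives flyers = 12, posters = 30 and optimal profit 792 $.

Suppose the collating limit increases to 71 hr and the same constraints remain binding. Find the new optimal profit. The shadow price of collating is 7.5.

Δb = 5, so new z* = 792 + (7.5)·(5) = 792 + 37.5 = 829.5.

829.5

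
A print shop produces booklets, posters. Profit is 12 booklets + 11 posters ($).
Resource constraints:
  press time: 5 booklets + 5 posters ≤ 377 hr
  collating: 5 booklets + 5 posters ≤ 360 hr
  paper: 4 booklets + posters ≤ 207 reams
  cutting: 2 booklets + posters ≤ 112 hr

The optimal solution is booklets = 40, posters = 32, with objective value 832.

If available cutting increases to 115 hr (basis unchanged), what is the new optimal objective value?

835

Check each constraint at x*: press time 360/377 (slack 17); collating 360/360 (tight); paper 192/207 (slack 15); cutting 112/112 (tight).
Slack constraints have shadow price 0 (complementary slackness).
From A_Bᵀ y = c: 5·y_collating + 2·y_cutting = 12; 5·y_collating + 1·y_cutting = 11.
→ y_collating = 2 and y_cutting = 1.
Δz = y_cutting·Δb = 1 × (3) = 3, so new z* = 832 + 3 = 835.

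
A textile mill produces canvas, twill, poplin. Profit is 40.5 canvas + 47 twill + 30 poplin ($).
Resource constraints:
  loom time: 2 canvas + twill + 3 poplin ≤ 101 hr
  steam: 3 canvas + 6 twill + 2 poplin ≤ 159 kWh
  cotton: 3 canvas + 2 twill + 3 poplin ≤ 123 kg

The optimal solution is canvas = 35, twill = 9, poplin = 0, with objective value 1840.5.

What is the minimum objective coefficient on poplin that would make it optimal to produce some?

35.5

At the optimum: loom time uses 79 of 101 (slack = 22); steam uses 159 of 159 (binding); cotton uses 123 of 123 (binding).
By complementary slackness, y = 0 for the non-binding constraint.
The binding rows give the dual system: 3·y_steam + 3·y_cotton = 40.5 and 6·y_steam + 2·y_cotton = 47.
Solving: y_steam = 5, y_cotton = 8.5.
poplin enters the basis when its profit ≥ yᵀa₃ = 5·2 + 8.5·3 = 35.5.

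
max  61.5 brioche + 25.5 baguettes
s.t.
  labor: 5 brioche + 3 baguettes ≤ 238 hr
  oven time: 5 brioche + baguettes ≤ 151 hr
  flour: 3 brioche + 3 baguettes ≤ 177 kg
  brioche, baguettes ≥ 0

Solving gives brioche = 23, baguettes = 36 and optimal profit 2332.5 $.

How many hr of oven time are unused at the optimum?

oven time used = 5·23 + 1·36 = 151; slack = 151 − 151 = 0.

0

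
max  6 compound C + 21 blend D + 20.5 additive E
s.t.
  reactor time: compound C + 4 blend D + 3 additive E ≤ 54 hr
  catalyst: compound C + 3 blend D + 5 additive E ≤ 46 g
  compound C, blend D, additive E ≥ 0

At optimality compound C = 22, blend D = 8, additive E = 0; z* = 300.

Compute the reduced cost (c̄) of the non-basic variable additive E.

-3.5

Both reactor time and catalyst are binding at x*.
The binding rows give the dual system: 1·y_reactor time + 1·y_catalyst = 6 and 4·y_reactor time + 3·y_catalyst = 21.
This yields shadow prices y_reactor time = 3, y_catalyst = 3.
Reduced cost of additive E: c₃ − yᵀa₃ = 20.5 − (3·3 + 3·5) = 20.5 − 24 = -3.5.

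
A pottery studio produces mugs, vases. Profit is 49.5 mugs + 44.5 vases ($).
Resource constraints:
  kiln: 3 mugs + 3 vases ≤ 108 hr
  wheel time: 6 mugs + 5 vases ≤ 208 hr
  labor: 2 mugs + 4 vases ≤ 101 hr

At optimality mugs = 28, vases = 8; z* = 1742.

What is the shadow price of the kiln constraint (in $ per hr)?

6.5

Check each constraint at x*: kiln 108/108 (tight); wheel time 208/208 (tight); labor 88/101 (slack 13).
By complementary slackness, y = 0 for the non-binding constraint.
From A_Bᵀ y = c: 3·y_kiln + 6·y_wheel time = 49.5; 3·y_kiln + 5·y_wheel time = 44.5.
Solving: y_kiln = 6.5, y_wheel time = 5.
Shadow price of kiln = 6.5.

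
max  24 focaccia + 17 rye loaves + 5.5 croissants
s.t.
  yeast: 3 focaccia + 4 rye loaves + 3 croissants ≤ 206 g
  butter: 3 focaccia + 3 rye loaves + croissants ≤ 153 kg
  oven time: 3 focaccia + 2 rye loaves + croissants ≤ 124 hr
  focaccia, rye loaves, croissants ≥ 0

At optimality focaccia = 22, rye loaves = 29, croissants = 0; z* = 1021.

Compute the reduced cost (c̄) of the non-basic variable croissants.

Check each constraint at x*: yeast 182/206 (slack 24); butter 153/153 (tight); oven time 124/124 (tight).
Slack constraints have shadow price 0 (complementary slackness).
From A_Bᵀ y = c: 3·y_butter + 3·y_oven time = 24; 3·y_butter + 2·y_oven time = 17.
Solving: y_butter = 1, y_oven time = 7.
Reduced cost of croissants: c₃ − yᵀa₃ = 5.5 − (1·1 + 7·1) = 5.5 − 8 = -2.5.

-2.5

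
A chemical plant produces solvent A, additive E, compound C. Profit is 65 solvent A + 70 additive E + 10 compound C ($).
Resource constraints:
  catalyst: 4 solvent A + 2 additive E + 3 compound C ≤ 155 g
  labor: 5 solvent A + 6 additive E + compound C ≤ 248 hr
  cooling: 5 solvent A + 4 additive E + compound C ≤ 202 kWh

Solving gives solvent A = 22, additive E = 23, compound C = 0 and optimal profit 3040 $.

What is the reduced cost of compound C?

-3

At the optimum: catalyst uses 134 of 155 (slack = 21); labor uses 248 of 248 (binding); cooling uses 202 of 202 (binding).
Since catalyst is not tight, its dual is 0.
Dual feasibility on the basic columns requires 5·y_labor + 5·y_cooling = 65, 6·y_labor + 4·y_cooling = 70.
This yields shadow prices y_labor = 9, y_cooling = 4.
Reduced cost of compound C: c₃ − yᵀa₃ = 10 − (9·1 + 4·1) = 10 − 13 = -3.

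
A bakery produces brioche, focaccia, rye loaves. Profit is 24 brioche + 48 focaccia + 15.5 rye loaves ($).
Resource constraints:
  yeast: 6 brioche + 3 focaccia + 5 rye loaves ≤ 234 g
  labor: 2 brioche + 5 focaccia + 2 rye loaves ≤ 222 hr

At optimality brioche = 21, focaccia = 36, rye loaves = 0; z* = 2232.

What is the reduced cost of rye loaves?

-7.5

Both yeast and labor are binding at x*.
Dual feasibility on the basic columns requires 6·y_yeast + 2·y_labor = 24, 3·y_yeast + 5·y_labor = 48.
This yields shadow prices y_yeast = 1, y_labor = 9.
Reduced cost of rye loaves: c₃ − yᵀa₃ = 15.5 − (1·5 + 9·2) = 15.5 − 23 = -7.5.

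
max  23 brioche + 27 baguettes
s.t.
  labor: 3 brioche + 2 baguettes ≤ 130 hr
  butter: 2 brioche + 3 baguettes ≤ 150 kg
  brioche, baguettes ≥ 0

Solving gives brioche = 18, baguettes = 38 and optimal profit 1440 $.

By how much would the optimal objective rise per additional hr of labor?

Both labor and butter are binding at x*.
Dual feasibility on the basic columns requires 3·y_labor + 2·y_butter = 23, 2·y_labor + 3·y_butter = 27.
Solving: y_labor = 3, y_butter = 7.
Shadow price of labor = 3.

3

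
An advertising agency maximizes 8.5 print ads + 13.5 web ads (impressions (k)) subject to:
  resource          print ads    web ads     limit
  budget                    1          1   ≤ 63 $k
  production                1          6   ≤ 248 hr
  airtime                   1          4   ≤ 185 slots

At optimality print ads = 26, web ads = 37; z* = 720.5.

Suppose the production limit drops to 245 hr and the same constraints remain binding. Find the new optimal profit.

717.5

At the optimum: budget uses 63 of 63 (binding); production uses 248 of 248 (binding); airtime uses 174 of 185 (slack = 11).
By complementary slackness, y = 0 for the non-binding constraint.
The binding rows give the dual system: 1·y_budget + 1·y_production = 8.5 and 1·y_budget + 6·y_production = 13.5.
This yields shadow prices y_budget = 7.5, y_production = 1.
Δz = y_production·Δb = 1 × (-3) = -3, so new z* = 720.5 − 3 = 717.5.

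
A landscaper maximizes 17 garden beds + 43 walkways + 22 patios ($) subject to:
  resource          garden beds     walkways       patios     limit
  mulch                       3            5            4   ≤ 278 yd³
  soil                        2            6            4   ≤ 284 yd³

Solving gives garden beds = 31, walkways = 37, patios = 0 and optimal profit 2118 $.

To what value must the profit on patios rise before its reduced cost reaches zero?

Both mulch and soil are binding at x*.
From A_Bᵀ y = c: 3·y_mulch + 2·y_soil = 17; 5·y_mulch + 6·y_soil = 43.
Solving: y_mulch = 2, y_soil = 5.5.
patios enters the basis when its profit ≥ yᵀa₃ = 2·4 + 5.5·4 = 30.

30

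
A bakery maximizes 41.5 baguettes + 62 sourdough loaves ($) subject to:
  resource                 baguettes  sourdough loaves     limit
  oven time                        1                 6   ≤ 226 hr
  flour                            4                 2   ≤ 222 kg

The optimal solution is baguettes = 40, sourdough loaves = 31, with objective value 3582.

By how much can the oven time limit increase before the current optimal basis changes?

440

Binding constraints: oven time, flour. The basis is B = [[1,6],[4,2]] with det -22.
Per unit increase in oven time, x* moves by d = (-0.0909, 0.1818).
The basis stays optimal until baguettes reaches 0; allowable increase = 440 hr.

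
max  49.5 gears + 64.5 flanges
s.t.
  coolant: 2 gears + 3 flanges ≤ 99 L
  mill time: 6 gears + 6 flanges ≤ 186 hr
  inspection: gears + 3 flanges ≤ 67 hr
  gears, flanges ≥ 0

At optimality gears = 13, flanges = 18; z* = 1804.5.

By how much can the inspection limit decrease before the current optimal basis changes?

36

Binding constraints: mill time, inspection. The basis is B = [[6,6],[1,3]] with det 12.
Per unit decrease in inspection, x* moves by d = (0.5, -0.5).
The basis stays optimal until flanges reaches 0; allowable decrease = 36 hr.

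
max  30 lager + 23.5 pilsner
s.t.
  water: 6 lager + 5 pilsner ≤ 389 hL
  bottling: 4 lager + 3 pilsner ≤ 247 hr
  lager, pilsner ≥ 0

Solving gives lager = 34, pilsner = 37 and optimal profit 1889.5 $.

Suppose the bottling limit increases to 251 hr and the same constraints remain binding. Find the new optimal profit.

Both water and bottling are binding at x*.
Dual feasibility on the basic columns requires 6·y_water + 4·y_bottling = 30, 5·y_water + 3·y_bottling = 23.5.
→ y_water = 2 and y_bottling = 4.5.
Δz = y_bottling·Δb = 4.5 × (4) = 18, so new z* = 1889.5 + 18 = 1907.5.

1907.5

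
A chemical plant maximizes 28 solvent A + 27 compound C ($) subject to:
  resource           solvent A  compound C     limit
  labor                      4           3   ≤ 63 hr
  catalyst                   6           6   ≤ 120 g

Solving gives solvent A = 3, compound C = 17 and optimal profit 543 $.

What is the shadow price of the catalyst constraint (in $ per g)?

4

Both labor and catalyst are binding at x*.
Dual feasibility on the basic columns requires 4·y_labor + 6·y_catalyst = 28, 3·y_labor + 6·y_catalyst = 27.
This yields shadow prices y_labor = 1, y_catalyst = 4.
Shadow price of catalyst = 4.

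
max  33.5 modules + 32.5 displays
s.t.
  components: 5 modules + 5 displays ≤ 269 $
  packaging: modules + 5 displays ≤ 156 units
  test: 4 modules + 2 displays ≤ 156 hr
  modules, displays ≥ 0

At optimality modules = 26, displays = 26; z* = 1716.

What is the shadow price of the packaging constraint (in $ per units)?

Binding: packaging and test. Non-binding: components (9 unused).
Slack constraints have shadow price 0 (complementary slackness).
The binding rows give the dual system: 1·y_packaging + 4·y_test = 33.5 and 5·y_packaging + 2·y_test = 32.5.
→ y_packaging = 3.5 and y_test = 7.5.
Shadow price of packaging = 3.5.

3.5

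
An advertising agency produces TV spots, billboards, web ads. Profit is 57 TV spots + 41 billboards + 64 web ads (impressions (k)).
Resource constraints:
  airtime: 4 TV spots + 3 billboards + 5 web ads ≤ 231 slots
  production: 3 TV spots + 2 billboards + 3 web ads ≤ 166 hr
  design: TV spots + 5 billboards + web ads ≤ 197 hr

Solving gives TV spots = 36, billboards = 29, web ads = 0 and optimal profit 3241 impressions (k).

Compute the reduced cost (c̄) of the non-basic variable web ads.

-2

Binding: airtime and production. Non-binding: design (16 unused).
By complementary slackness, y = 0 for the non-binding constraint.
The binding rows give the dual system: 4·y_airtime + 3·y_production = 57 and 3·y_airtime + 2·y_production = 41.
→ y_airtime = 9 and y_production = 7.
Reduced cost of web ads: c₃ − yᵀa₃ = 64 − (9·5 + 7·3) = 64 − 66 = -2.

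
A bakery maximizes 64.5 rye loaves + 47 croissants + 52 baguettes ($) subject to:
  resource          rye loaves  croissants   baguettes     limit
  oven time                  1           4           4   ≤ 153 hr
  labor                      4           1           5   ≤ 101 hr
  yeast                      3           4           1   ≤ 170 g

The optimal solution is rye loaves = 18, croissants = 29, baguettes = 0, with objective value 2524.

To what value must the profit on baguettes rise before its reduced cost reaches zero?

Check each constraint at x*: oven time 134/153 (slack 19); labor 101/101 (tight); yeast 170/170 (tight).
By complementary slackness, y = 0 for the non-binding constraint.
From A_Bᵀ y = c: 4·y_labor + 3·y_yeast = 64.5; 1·y_labor + 4·y_yeast = 47.
→ y_labor = 9 and y_yeast = 9.5.
baguettes enters the basis when its profit ≥ yᵀa₃ = 9·5 + 9.5·1 = 54.5.

54.5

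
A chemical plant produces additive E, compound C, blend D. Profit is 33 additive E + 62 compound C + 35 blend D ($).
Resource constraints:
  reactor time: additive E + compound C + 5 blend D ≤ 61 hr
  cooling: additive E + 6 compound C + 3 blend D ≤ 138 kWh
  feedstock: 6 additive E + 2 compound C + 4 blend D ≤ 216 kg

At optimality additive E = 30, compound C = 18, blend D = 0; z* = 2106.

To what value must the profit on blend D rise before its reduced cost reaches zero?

Check each constraint at x*: reactor time 48/61 (slack 13); cooling 138/138 (tight); feedstock 216/216 (tight).
Slack constraints have shadow price 0 (complementary slackness).
From A_Bᵀ y = c: 1·y_cooling + 6·y_feedstock = 33; 6·y_cooling + 2·y_feedstock = 62.
Solving: y_cooling = 9, y_feedstock = 4.
blend D enters the basis when its profit ≥ yᵀa₃ = 9·3 + 4·4 = 43.

43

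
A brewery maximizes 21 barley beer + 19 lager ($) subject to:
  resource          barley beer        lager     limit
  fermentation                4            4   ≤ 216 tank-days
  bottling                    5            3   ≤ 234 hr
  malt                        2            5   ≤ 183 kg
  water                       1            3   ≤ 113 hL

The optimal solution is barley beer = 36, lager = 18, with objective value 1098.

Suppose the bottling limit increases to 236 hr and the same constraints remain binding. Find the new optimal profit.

1100

Check each constraint at x*: fermentation 216/216 (tight); bottling 234/234 (tight); malt 162/183 (slack 21); water 90/113 (slack 23).
Slack constraints have shadow price 0 (complementary slackness).
Dual feasibility on the basic columns requires 4·y_fermentation + 5·y_bottling = 21, 4·y_fermentation + 3·y_bottling = 19.
→ y_fermentation = 4 and y_bottling = 1.
Δz = y_bottling·Δb = 1 × (2) = 2, so new z* = 1098 + 2 = 1100.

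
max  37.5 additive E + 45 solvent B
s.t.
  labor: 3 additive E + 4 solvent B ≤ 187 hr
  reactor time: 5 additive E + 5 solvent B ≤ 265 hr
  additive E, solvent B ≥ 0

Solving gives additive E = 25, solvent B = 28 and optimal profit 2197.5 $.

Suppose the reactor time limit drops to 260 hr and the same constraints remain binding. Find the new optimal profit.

Both labor and reactor time are binding at x*.
The binding rows give the dual system: 3·y_labor + 5·y_reactor time = 37.5 and 4·y_labor + 5·y_reactor time = 45.
→ y_labor = 7.5 and y_reactor time = 3.
Δz = y_reactor time·Δb = 3 × (-5) = -15, so new z* = 2197.5 − 15 = 2182.5.

2182.5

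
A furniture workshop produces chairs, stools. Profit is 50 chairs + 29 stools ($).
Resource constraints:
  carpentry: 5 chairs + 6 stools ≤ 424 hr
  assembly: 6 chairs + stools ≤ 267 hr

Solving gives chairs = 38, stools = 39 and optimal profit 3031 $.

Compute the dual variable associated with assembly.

5

At the optimum: carpentry uses 424 of 424 (binding); assembly uses 267 of 267 (binding).
The binding rows give the dual system: 5·y_carpentry + 6·y_assembly = 50 and 6·y_carpentry + 1·y_assembly = 29.
Solving: y_carpentry = 4, y_assembly = 5.
Shadow price of assembly = 5.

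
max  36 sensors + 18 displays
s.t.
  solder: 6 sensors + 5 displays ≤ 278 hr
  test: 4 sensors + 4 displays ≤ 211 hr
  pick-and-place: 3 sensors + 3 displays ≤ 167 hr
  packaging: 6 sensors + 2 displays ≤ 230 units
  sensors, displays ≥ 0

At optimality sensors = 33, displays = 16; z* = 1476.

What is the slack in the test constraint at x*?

15

test used = 4·33 + 4·16 = 196; slack = 211 − 196 = 15.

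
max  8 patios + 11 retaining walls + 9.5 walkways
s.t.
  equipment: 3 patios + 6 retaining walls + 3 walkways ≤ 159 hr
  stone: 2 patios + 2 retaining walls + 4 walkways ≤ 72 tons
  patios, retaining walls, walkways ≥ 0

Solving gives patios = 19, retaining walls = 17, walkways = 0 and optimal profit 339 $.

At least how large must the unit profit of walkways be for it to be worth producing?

13

At the optimum: equipment uses 159 of 159 (binding); stone uses 72 of 72 (binding).
The binding rows give the dual system: 3·y_equipment + 2·y_stone = 8 and 6·y_equipment + 2·y_stone = 11.
→ y_equipment = 1 and y_stone = 2.5.
walkways enters the basis when its profit ≥ yᵀa₃ = 1·3 + 2.5·4 = 13.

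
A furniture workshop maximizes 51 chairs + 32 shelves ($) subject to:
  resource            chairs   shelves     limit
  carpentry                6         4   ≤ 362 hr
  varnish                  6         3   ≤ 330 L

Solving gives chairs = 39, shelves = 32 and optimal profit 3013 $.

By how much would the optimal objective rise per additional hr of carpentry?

Both carpentry and varnish are binding at x*.
The binding rows give the dual system: 6·y_carpentry + 6·y_varnish = 51 and 4·y_carpentry + 3·y_varnish = 32.
→ y_carpentry = 6.5 and y_varnish = 2.
Shadow price of carpentry = 6.5.

6.5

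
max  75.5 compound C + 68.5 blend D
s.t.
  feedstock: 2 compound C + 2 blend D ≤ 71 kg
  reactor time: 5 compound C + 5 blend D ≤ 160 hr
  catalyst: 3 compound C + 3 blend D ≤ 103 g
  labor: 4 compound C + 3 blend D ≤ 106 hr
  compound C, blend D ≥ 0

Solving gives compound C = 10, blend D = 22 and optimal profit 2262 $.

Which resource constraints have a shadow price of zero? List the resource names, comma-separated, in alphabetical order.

catalyst, feedstock

feedstock: 64/71 (slack 7)
reactor time: 160/160 (binding)
catalyst: 96/103 (slack 7)
labor: 106/106 (binding)
By complementary slackness, a constraint with positive slack has shadow price 0 → catalyst, feedstock.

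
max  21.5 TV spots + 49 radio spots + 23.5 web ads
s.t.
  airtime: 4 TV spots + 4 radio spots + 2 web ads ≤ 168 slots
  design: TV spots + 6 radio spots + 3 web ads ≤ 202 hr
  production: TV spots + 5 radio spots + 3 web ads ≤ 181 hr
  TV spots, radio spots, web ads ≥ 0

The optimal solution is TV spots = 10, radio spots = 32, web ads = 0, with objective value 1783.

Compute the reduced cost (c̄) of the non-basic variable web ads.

At the optimum: airtime uses 168 of 168 (binding); design uses 202 of 202 (binding); production uses 170 of 181 (slack = 11).
Slack constraints have shadow price 0 (complementary slackness).
The binding rows give the dual system: 4·y_airtime + 1·y_design = 21.5 and 4·y_airtime + 6·y_design = 49.
→ y_airtime = 4 and y_design = 5.5.
Reduced cost of web ads: c₃ − yᵀa₃ = 23.5 − (4·2 + 5.5·3) = 23.5 − 24.5 = -1.

-1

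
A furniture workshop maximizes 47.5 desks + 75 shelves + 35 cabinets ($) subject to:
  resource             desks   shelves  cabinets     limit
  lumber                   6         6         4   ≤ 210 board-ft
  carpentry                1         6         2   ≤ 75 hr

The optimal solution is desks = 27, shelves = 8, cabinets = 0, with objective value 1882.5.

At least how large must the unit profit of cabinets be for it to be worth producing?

At the optimum: lumber uses 210 of 210 (binding); carpentry uses 75 of 75 (binding).
From A_Bᵀ y = c: 6·y_lumber + 1·y_carpentry = 47.5; 6·y_lumber + 6·y_carpentry = 75.
→ y_lumber = 7 and y_carpentry = 5.5.
cabinets enters the basis when its profit ≥ yᵀa₃ = 7·4 + 5.5·2 = 39.

39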